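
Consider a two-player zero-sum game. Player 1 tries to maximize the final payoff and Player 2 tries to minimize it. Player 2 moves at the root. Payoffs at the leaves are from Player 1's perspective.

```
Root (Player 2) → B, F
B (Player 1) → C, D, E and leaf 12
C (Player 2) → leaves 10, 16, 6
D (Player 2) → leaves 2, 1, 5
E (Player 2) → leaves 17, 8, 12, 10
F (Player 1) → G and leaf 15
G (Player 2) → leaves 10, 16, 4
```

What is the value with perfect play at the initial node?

C (Player 2): min(10, 16, 6) = 6
D (Player 2): min(2, 1, 5) = 1
E (Player 2): min(17, 8, 12, 10) = 8
B (Player 1): max(6, 1, 8, 12) = 12
G (Player 2): min(10, 16, 4) = 4
F (Player 1): max(4, 15) = 15
Root (Player 2): min(12, 15) = 12

12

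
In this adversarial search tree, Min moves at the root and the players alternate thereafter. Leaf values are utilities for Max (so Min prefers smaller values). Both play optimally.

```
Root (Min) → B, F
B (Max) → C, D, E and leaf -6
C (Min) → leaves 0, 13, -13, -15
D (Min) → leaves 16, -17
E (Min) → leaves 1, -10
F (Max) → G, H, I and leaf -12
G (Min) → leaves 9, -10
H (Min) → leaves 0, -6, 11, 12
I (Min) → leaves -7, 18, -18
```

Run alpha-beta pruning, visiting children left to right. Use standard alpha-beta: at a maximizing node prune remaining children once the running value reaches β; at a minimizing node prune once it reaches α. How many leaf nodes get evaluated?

C [α=-∞,β=+∞]: v=-15
D [α=-15,β=+∞]: v=-17
E [α=-15,β=+∞]: v=-10
B [α=-∞,β=+∞]: v=-6
G [α=-∞,β=-6]: v=-10
H [α=-10,β=-6]: v=-6
F [α=-∞,β=-6]: v=-6 after child 2 ≥ β → β-cutoff, skip 2
Root [α=-∞,β=+∞]: v=-6
Leaves evaluated: 15 of 19.

15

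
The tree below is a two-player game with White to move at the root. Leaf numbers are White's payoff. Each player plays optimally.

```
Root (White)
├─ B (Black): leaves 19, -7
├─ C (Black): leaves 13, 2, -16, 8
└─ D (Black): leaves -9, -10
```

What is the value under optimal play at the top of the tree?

B (Black): min(19, -7) = -7
C (Black): min(13, 2, -16, 8) = -16
D (Black): min(-9, -10) = -10
Root (White): max(-7, -16, -10) = -7

-7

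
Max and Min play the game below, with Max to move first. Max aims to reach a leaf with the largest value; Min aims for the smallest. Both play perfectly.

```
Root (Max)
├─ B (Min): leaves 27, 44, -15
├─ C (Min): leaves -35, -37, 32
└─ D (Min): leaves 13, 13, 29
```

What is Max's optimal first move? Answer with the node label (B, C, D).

D

B (Min): min(27, 44, -15) = -15
C (Min): min(-35, -37, 32) = -37
D (Min): min(13, 13, 29) = 13
Root (Max): max(-15, -37, 13) = 13
Max picks the child with the highest value: D (value 13).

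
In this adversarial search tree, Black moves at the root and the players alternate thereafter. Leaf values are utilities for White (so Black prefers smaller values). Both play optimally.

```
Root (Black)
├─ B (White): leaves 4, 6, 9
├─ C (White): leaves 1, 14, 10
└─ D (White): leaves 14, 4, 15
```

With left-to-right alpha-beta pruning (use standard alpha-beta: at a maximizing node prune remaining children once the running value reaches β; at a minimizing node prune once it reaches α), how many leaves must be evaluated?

B [α=-∞,β=+∞]: v=9
C [α=-∞,β=9]: v=14 after child 2 ≥ β → β-cutoff, skip 1
D [α=-∞,β=9]: v=14 after child 1 ≥ β → β-cutoff, skip 2
Root [α=-∞,β=+∞]: v=9
Leaves evaluated: 6 of 9.

6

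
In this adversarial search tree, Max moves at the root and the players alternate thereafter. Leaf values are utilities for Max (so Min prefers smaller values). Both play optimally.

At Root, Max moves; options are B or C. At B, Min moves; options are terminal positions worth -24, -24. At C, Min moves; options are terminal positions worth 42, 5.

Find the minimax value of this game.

B (Min): min(-24, -24) = -24
C (Min): min(42, 5) = 5
Root (Max): max(-24, 5) = 5

5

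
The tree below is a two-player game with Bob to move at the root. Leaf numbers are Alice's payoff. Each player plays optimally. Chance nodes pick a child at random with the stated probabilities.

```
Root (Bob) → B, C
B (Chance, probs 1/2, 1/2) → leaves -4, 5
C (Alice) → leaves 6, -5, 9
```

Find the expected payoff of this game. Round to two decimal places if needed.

0.5

B (Chance): 1/2·-4 + 1/2·5 = 0.5
C (Alice): max(6, -5, 9) = 9
Root (Bob): min(0.5, 9) = 0.5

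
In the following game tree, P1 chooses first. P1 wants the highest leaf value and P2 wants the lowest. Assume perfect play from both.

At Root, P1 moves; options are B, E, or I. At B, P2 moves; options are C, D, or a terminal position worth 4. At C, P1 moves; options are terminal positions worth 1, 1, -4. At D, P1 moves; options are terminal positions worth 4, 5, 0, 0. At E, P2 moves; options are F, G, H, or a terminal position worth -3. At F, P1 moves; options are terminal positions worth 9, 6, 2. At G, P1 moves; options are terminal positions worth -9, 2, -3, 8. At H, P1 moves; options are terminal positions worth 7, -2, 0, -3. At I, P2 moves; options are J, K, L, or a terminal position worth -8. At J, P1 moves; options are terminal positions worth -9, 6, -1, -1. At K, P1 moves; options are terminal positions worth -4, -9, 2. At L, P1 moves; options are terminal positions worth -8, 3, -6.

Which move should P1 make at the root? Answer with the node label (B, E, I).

C (P1): max(1, 1, -4) = 1
D (P1): max(4, 5, 0, 0) = 5
B (P2): min(1, 5, 4) = 1
F (P1): max(9, 6, 2) = 9
G (P1): max(-9, 2, -3, 8) = 8
H (P1): max(7, -2, 0, -3) = 7
E (P2): min(9, 8, 7, -3) = -3
J (P1): max(-9, 6, -1, -1) = 6
K (P1): max(-4, -9, 2) = 2
L (P1): max(-8, 3, -6) = 3
I (P2): min(6, 2, 3, -8) = -8
Root (P1): max(1, -3, -8) = 1
P1 picks the child with the highest value: B (value 1).

B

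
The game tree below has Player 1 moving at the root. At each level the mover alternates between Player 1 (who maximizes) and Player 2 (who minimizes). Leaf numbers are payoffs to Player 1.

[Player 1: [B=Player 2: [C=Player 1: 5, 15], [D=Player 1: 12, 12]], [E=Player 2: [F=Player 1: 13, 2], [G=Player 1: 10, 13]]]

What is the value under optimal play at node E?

F: max(13, 2) = 13
G: max(10, 13) = 13
E: min(13, 13) = 13

13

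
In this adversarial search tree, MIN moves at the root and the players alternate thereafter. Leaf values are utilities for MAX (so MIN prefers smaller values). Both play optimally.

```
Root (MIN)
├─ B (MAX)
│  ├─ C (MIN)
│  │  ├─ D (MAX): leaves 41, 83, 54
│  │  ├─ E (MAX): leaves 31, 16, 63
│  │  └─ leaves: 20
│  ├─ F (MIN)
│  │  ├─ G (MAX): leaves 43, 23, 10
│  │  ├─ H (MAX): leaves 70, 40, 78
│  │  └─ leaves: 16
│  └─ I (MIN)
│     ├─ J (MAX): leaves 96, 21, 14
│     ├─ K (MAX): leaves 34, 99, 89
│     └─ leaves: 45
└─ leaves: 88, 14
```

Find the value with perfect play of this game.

14

D (MAX): max(41, 83, 54) = 83
E (MAX): max(31, 16, 63) = 63
C (MIN): min(83, 63, 20) = 20
G (MAX): max(43, 23, 10) = 43
H (MAX): max(70, 40, 78) = 78
F (MIN): min(43, 78, 16) = 16
J (MAX): max(96, 21, 14) = 96
K (MAX): max(34, 99, 89) = 99
I (MIN): min(96, 99, 45) = 45
B (MAX): max(20, 16, 45) = 45
Root (MIN): min(45, 88, 14) = 14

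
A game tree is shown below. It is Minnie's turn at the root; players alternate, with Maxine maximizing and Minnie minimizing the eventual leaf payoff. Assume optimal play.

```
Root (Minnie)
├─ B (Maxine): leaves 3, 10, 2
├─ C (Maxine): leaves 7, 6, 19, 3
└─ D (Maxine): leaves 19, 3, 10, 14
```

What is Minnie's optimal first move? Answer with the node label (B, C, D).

B (Maxine): max(3, 10, 2) = 10
C (Maxine): max(7, 6, 19, 3) = 19
D (Maxine): max(19, 3, 10, 14) = 19
Root (Minnie): min(10, 19, 19) = 10
Minnie picks the child with the lowest value: B (value 10).

B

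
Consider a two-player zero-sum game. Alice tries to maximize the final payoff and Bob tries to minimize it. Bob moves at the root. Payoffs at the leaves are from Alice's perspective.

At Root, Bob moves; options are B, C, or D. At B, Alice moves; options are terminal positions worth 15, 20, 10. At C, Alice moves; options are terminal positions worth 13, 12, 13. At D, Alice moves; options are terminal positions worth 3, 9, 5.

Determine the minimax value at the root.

B (Alice): max(15, 20, 10) = 20
C (Alice): max(13, 12, 13) = 13
D (Alice): max(3, 9, 5) = 9
Root (Bob): min(20, 13, 9) = 9

9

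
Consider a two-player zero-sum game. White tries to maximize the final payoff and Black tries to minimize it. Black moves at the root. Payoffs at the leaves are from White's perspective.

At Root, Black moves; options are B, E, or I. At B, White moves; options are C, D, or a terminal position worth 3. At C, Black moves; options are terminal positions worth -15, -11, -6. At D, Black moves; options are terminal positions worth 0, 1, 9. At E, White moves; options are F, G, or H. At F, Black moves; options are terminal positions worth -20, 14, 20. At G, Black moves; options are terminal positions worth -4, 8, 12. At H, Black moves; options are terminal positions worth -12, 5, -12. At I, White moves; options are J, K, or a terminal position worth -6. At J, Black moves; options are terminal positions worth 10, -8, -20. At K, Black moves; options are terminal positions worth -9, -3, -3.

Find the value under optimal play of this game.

-6

C (Black): min(-15, -11, -6) = -15
D (Black): min(0, 1, 9) = 0
B (White): max(-15, 0, 3) = 3
F (Black): min(-20, 14, 20) = -20
G (Black): min(-4, 8, 12) = -4
H (Black): min(-12, 5, -12) = -12
E (White): max(-20, -4, -12) = -4
J (Black): min(10, -8, -20) = -20
K (Black): min(-9, -3, -3) = -9
I (White): max(-20, -9, -6) = -6
Root (Black): min(3, -4, -6) = -6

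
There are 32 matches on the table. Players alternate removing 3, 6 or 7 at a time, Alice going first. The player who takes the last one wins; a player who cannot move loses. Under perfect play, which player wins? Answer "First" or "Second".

i:   0  1  2  3  4  5  6  7  8  9 10 11 12 13 14 15 16 17 18 19 20 21 22 23 24 25 26 27 28 29 30 31 32
     L  L  L  W  W  W  W  W  W  W  L  L  L  W  W  W  W  W  W  W  L  L  L  W  W  W  W  W  W  W  L  L  L
Position 32 is L, so the second player wins.

Second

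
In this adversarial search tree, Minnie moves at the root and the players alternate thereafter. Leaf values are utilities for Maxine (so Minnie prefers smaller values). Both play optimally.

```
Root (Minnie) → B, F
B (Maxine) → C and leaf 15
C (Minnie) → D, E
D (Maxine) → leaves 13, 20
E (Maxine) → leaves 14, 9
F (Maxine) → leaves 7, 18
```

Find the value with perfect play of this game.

D (Maxine): max(13, 20) = 20
E (Maxine): max(14, 9) = 14
C (Minnie): min(20, 14) = 14
B (Maxine): max(14, 15) = 15
F (Maxine): max(7, 18) = 18
Root (Minnie): min(15, 18) = 15

15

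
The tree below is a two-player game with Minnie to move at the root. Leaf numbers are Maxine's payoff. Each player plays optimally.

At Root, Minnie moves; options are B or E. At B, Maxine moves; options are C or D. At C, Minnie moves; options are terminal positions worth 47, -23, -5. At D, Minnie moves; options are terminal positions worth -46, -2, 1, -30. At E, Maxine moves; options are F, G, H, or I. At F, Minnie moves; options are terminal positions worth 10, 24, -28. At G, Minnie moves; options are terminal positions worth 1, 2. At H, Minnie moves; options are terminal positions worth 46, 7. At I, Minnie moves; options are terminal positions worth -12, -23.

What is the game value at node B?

-23

C: min(47, -23, -5) = -23
D: min(-46, -2, 1, -30) = -46
B: max(-23, -46) = -23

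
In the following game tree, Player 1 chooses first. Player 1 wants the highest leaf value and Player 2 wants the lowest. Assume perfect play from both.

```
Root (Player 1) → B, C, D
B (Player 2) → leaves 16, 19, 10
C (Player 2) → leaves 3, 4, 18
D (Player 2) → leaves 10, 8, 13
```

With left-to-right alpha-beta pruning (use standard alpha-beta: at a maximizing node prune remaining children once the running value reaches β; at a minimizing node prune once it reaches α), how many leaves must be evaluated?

B [α=-∞,β=+∞]: v=10
C [α=10,β=+∞]: v=3 after child 1 ≤ α → α-cutoff, skip 2
D [α=10,β=+∞]: v=10 after child 1 ≤ α → α-cutoff, skip 2
Root [α=-∞,β=+∞]: v=10
Leaves evaluated: 5 of 9.

5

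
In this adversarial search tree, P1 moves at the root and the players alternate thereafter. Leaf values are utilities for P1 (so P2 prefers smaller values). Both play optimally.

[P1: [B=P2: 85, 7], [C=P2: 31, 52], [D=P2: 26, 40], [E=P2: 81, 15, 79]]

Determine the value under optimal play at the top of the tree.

31

B (P2): min(85, 7) = 7
C (P2): min(31, 52) = 31
D (P2): min(26, 40) = 26
E (P2): min(81, 15, 79) = 15
Root (P1): max(7, 31, 26, 15) = 31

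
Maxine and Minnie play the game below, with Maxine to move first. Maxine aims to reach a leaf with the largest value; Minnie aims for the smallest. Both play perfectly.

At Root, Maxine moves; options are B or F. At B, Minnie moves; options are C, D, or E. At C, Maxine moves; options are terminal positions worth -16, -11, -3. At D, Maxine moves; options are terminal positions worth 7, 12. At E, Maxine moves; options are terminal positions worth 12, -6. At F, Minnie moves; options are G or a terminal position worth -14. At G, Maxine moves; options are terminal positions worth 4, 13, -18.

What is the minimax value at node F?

G: max(4, 13, -18) = 13
F: min(13, -14) = -14

-14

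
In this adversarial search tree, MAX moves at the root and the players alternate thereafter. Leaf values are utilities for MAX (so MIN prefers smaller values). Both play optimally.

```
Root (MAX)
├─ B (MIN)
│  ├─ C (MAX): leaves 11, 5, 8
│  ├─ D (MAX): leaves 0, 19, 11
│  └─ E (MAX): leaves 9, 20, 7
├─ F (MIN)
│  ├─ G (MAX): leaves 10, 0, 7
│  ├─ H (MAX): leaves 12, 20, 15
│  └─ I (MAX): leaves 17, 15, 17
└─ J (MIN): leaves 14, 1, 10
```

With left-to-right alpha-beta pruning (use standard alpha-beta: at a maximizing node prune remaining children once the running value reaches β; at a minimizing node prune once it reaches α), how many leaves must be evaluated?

12

C [α=-∞,β=+∞]: v=11
D [α=-∞,β=11]: v=19 after child 2 ≥ β → β-cutoff, skip 1
E [α=-∞,β=11]: v=20 after child 2 ≥ β → β-cutoff, skip 1
B [α=-∞,β=+∞]: v=11
G [α=11,β=+∞]: v=10
F [α=11,β=+∞]: v=10 after child 1 ≤ α → α-cutoff, skip 2
J [α=11,β=+∞]: v=1 after child 2 ≤ α → α-cutoff, skip 1
Root [α=-∞,β=+∞]: v=11
Leaves evaluated: 12 of 21.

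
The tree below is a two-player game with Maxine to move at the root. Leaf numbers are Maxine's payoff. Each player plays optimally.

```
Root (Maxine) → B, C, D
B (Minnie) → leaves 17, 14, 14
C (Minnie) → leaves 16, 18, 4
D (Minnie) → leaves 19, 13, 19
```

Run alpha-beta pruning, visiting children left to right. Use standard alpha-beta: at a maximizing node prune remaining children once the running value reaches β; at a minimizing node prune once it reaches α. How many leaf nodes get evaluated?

B [α=-∞,β=+∞]: v=14
C [α=14,β=+∞]: v=4
D [α=14,β=+∞]: v=13 after child 2 ≤ α → α-cutoff, skip 1
Root [α=-∞,β=+∞]: v=14
Leaves evaluated: 8 of 9.

8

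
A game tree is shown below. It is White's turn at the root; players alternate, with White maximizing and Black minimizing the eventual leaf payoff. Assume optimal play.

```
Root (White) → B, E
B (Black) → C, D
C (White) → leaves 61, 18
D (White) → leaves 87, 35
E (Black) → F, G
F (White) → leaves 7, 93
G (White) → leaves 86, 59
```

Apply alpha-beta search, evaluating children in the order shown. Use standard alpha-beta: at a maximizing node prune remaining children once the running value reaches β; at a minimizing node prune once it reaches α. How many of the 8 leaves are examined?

7

C [α=-∞,β=+∞]: v=61
D [α=-∞,β=61]: v=87 after child 1 ≥ β → β-cutoff, skip 1
B [α=-∞,β=+∞]: v=61
F [α=61,β=+∞]: v=93
G [α=61,β=93]: v=86
E [α=61,β=+∞]: v=86
Root [α=-∞,β=+∞]: v=86
Leaves evaluated: 7 of 8.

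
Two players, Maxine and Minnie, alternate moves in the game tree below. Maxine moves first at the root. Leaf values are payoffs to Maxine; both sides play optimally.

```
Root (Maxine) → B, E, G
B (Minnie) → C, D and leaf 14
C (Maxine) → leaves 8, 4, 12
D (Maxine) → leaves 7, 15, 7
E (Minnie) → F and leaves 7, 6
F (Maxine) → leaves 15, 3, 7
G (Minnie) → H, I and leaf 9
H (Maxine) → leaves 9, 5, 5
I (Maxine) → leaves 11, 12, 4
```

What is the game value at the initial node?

C (Maxine): max(8, 4, 12) = 12
D (Maxine): max(7, 15, 7) = 15
B (Minnie): min(12, 15, 14) = 12
F (Maxine): max(15, 3, 7) = 15
E (Minnie): min(15, 7, 6) = 6
H (Maxine): max(9, 5, 5) = 9
I (Maxine): max(11, 12, 4) = 12
G (Minnie): min(9, 12, 9) = 9
Root (Maxine): max(12, 6, 9) = 12

12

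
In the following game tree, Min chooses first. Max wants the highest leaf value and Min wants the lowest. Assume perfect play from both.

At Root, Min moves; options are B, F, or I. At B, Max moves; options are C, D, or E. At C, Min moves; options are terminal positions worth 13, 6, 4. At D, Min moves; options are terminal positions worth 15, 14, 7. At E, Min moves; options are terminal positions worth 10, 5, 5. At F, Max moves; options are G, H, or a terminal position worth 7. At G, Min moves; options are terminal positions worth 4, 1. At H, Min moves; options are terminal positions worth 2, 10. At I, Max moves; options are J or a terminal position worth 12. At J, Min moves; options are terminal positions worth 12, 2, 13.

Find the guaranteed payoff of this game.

7

C (Min): min(13, 6, 4) = 4
D (Min): min(15, 14, 7) = 7
E (Min): min(10, 5, 5) = 5
B (Max): max(4, 7, 5) = 7
G (Min): min(4, 1) = 1
H (Min): min(2, 10) = 2
F (Max): max(1, 2, 7) = 7
J (Min): min(12, 2, 13) = 2
I (Max): max(2, 12) = 12
Root (Min): min(7, 7, 12) = 7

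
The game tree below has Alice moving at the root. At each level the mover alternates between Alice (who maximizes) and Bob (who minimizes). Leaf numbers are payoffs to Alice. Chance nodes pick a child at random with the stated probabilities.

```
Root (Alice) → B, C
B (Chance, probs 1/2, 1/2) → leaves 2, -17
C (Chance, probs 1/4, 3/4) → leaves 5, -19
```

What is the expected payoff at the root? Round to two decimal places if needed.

B (Chance): 1/2·2 + 1/2·-17 = -7.5
C (Chance): 1/4·5 + 3/4·-19 = -13
Root (Alice): max(-7.5, -13) = -7.5

-7.5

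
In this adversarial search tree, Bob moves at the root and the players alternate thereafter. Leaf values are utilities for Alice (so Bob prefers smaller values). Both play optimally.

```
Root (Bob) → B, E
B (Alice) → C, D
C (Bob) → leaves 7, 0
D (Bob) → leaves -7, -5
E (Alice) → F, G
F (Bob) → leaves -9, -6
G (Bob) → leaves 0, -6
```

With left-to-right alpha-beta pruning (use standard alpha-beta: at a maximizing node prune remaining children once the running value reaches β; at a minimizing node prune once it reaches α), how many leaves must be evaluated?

C [α=-∞,β=+∞]: v=0
D [α=0,β=+∞]: v=-7 after child 1 ≤ α → α-cutoff, skip 1
B [α=-∞,β=+∞]: v=0
F [α=-∞,β=0]: v=-9
G [α=-9,β=0]: v=-6
E [α=-∞,β=0]: v=-6
Root [α=-∞,β=+∞]: v=-6
Leaves evaluated: 7 of 8.

7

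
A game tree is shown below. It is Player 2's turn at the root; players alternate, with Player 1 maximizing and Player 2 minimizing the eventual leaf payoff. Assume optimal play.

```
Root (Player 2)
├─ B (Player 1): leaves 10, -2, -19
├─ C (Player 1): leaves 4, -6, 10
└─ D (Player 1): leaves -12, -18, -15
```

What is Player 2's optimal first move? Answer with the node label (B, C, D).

D

B (Player 1): max(10, -2, -19) = 10
C (Player 1): max(4, -6, 10) = 10
D (Player 1): max(-12, -18, -15) = -12
Root (Player 2): min(10, 10, -12) = -12
Player 2 picks the child with the lowest value: D (value -12).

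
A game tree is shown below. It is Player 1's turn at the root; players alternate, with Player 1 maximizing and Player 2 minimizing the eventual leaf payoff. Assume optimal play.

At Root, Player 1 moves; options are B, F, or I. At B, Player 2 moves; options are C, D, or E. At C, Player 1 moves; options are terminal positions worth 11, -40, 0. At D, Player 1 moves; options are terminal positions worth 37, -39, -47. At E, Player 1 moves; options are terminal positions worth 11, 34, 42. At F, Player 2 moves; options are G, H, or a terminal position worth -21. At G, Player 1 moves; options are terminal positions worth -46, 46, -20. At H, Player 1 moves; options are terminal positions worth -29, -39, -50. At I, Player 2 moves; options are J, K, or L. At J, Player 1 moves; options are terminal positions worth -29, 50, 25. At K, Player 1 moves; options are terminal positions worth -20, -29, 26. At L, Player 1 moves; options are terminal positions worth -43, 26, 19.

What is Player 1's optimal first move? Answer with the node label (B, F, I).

I

C (Player 1): max(11, -40, 0) = 11
D (Player 1): max(37, -39, -47) = 37
E (Player 1): max(11, 34, 42) = 42
B (Player 2): min(11, 37, 42) = 11
G (Player 1): max(-46, 46, -20) = 46
H (Player 1): max(-29, -39, -50) = -29
F (Player 2): min(46, -29, -21) = -29
J (Player 1): max(-29, 50, 25) = 50
K (Player 1): max(-20, -29, 26) = 26
L (Player 1): max(-43, 26, 19) = 26
I (Player 2): min(50, 26, 26) = 26
Root (Player 1): max(11, -29, 26) = 26
Player 1 picks the child with the highest value: I (value 26).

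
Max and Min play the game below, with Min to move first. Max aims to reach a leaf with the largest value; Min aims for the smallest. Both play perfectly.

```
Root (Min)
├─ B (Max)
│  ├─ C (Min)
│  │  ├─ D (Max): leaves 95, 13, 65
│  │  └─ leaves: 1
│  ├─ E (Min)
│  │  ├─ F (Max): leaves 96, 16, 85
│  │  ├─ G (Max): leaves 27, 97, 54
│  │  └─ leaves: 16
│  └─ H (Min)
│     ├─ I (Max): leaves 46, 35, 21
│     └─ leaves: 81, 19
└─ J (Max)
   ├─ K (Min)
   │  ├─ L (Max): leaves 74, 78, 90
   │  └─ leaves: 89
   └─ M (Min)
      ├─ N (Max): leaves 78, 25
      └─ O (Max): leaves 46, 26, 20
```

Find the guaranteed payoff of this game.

19

D (Max): max(95, 13, 65) = 95
C (Min): min(95, 1) = 1
F (Max): max(96, 16, 85) = 96
G (Max): max(27, 97, 54) = 97
E (Min): min(96, 97, 16) = 16
I (Max): max(46, 35, 21) = 46
H (Min): min(46, 81, 19) = 19
B (Max): max(1, 16, 19) = 19
L (Max): max(74, 78, 90) = 90
K (Min): min(90, 89) = 89
N (Max): max(78, 25) = 78
O (Max): max(46, 26, 20) = 46
M (Min): min(78, 46) = 46
J (Max): max(89, 46) = 89
Root (Min): min(19, 89) = 19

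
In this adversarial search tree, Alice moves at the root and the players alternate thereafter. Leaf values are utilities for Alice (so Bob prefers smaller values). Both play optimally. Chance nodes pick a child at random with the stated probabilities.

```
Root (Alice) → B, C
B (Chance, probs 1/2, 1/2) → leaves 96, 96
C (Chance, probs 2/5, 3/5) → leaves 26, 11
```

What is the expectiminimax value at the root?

96

B (Chance): 1/2·96 + 1/2·96 = 96
C (Chance): 2/5·26 + 3/5·11 = 17
Root (Alice): max(96, 17) = 96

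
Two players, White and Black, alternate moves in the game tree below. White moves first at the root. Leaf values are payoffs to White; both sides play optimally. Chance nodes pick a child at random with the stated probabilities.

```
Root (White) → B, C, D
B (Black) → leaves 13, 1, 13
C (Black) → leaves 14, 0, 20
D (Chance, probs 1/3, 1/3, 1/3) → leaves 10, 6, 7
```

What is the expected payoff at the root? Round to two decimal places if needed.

B (Black): min(13, 1, 13) = 1
C (Black): min(14, 0, 20) = 0
D (Chance): 1/3·10 + 1/3·6 + 1/3·7 = 7.67
Root (White): max(1, 0, 7.67) = 7.67

7.67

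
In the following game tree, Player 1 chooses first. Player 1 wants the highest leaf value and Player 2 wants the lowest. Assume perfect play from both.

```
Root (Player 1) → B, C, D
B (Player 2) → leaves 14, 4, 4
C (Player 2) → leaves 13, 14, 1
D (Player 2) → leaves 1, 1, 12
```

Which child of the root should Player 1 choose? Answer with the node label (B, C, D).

B

B (Player 2): min(14, 4, 4) = 4
C (Player 2): min(13, 14, 1) = 1
D (Player 2): min(1, 1, 12) = 1
Root (Player 1): max(4, 1, 1) = 4
Player 1 picks the child with the highest value: B (value 4).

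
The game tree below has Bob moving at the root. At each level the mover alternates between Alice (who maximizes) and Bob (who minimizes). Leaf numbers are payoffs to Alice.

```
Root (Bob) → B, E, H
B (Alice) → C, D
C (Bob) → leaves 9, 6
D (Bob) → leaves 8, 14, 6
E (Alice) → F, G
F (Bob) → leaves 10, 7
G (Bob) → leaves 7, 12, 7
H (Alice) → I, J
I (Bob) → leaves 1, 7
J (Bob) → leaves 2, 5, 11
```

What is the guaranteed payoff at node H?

2

I: min(1, 7) = 1
J: min(2, 5, 11) = 2
H: max(1, 2) = 2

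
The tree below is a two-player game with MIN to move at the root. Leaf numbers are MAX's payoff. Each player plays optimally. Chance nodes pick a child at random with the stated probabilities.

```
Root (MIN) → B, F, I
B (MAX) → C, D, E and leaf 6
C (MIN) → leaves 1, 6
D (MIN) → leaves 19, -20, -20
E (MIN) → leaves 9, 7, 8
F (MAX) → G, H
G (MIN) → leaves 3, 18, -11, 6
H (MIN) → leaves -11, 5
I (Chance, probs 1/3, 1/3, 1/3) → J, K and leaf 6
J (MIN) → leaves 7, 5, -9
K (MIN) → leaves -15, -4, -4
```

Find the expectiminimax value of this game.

-11

C (MIN): min(1, 6) = 1
D (MIN): min(19, -20, -20) = -20
E (MIN): min(9, 7, 8) = 7
B (MAX): max(1, -20, 7, 6) = 7
G (MIN): min(3, 18, -11, 6) = -11
H (MIN): min(-11, 5) = -11
F (MAX): max(-11, -11) = -11
J (MIN): min(7, 5, -9) = -9
K (MIN): min(-15, -4, -4) = -15
I (Chance): 1/3·-9 + 1/3·-15 + 1/3·6 = -6
Root (MIN): min(7, -11, -6) = -11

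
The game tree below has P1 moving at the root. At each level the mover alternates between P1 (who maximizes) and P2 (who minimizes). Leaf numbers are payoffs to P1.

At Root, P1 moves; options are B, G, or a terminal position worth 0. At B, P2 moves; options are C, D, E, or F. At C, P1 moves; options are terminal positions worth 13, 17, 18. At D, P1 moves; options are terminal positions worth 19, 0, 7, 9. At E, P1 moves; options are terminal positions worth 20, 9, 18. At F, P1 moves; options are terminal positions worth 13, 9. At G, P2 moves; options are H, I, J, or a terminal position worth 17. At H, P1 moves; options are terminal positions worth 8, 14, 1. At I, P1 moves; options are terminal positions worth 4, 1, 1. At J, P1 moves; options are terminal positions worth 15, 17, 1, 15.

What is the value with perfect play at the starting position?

13

C (P1): max(13, 17, 18) = 18
D (P1): max(19, 0, 7, 9) = 19
E (P1): max(20, 9, 18) = 20
F (P1): max(13, 9) = 13
B (P2): min(18, 19, 20, 13) = 13
H (P1): max(8, 14, 1) = 14
I (P1): max(4, 1, 1) = 4
J (P1): max(15, 17, 1, 15) = 17
G (P2): min(14, 4, 17, 17) = 4
Root (P1): max(13, 4, 0) = 13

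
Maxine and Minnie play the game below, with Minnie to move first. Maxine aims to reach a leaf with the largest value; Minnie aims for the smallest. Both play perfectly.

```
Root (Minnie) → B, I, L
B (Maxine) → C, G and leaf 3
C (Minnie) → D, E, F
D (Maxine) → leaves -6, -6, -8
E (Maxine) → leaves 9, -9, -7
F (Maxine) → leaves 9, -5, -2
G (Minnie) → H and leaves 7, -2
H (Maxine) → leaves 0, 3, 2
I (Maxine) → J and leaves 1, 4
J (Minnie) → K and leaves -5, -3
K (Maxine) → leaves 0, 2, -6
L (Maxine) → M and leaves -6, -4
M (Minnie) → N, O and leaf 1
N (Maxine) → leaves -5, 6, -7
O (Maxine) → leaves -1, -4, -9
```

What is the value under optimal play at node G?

-2

H: max(0, 3, 2) = 3
G: min(3, 7, -2) = -2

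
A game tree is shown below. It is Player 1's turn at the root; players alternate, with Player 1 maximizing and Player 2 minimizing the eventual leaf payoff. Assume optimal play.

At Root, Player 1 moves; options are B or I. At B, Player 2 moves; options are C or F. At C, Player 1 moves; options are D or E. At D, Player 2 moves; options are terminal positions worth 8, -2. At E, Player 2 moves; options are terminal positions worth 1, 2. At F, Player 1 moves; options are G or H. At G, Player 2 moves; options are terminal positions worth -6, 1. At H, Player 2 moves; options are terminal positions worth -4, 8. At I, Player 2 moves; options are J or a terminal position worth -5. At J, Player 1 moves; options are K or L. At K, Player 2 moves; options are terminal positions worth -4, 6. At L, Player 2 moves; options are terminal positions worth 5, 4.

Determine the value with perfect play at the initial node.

D (Player 2): min(8, -2) = -2
E (Player 2): min(1, 2) = 1
C (Player 1): max(-2, 1) = 1
G (Player 2): min(-6, 1) = -6
H (Player 2): min(-4, 8) = -4
F (Player 1): max(-6, -4) = -4
B (Player 2): min(1, -4) = -4
K (Player 2): min(-4, 6) = -4
L (Player 2): min(5, 4) = 4
J (Player 1): max(-4, 4) = 4
I (Player 2): min(4, -5) = -5
Root (Player 1): max(-4, -5) = -4

-4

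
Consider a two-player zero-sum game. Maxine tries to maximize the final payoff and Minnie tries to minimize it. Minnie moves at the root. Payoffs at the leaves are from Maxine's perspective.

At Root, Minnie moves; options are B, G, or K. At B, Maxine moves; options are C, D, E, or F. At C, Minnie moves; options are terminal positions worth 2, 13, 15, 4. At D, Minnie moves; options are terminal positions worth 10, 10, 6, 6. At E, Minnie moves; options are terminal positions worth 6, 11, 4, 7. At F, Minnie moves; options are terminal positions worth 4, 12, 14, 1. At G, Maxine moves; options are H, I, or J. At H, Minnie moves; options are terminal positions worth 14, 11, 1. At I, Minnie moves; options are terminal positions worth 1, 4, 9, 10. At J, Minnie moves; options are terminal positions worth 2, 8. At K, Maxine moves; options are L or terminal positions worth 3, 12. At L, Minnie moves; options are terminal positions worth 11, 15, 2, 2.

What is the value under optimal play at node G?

2

H: min(14, 11, 1) = 1
I: min(1, 4, 9, 10) = 1
J: min(2, 8) = 2
G: max(1, 1, 2) = 2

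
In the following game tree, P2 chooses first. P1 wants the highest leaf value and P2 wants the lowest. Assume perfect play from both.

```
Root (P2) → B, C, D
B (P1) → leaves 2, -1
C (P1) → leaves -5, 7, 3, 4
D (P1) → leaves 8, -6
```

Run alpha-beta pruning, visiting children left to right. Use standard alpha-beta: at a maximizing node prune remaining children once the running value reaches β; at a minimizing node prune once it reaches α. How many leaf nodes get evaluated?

B [α=-∞,β=+∞]: v=2
C [α=-∞,β=2]: v=7 after child 2 ≥ β → β-cutoff, skip 2
D [α=-∞,β=2]: v=8 after child 1 ≥ β → β-cutoff, skip 1
Root [α=-∞,β=+∞]: v=2
Leaves evaluated: 5 of 8.

5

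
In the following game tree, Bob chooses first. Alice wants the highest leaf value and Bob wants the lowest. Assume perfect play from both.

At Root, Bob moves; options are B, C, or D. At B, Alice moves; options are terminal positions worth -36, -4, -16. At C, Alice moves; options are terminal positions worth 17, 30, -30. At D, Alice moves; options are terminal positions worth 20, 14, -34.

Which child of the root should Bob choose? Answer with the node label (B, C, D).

B (Alice): max(-36, -4, -16) = -4
C (Alice): max(17, 30, -30) = 30
D (Alice): max(20, 14, -34) = 20
Root (Bob): min(-4, 30, 20) = -4
Bob picks the child with the lowest value: B (value -4).

B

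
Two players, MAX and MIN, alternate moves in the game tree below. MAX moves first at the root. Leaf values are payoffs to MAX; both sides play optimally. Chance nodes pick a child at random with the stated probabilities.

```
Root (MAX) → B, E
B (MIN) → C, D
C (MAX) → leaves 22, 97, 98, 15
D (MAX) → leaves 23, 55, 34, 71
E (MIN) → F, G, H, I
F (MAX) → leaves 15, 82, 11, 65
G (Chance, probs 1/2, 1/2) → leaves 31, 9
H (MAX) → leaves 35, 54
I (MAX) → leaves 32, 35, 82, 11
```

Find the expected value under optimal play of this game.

C (MAX): max(22, 97, 98, 15) = 98
D (MAX): max(23, 55, 34, 71) = 71
B (MIN): min(98, 71) = 71
F (MAX): max(15, 82, 11, 65) = 82
G (Chance): 1/2·31 + 1/2·9 = 20
H (MAX): max(35, 54) = 54
I (MAX): max(32, 35, 82, 11) = 82
E (MIN): min(82, 20, 54, 82) = 20
Root (MAX): max(71, 20) = 71

71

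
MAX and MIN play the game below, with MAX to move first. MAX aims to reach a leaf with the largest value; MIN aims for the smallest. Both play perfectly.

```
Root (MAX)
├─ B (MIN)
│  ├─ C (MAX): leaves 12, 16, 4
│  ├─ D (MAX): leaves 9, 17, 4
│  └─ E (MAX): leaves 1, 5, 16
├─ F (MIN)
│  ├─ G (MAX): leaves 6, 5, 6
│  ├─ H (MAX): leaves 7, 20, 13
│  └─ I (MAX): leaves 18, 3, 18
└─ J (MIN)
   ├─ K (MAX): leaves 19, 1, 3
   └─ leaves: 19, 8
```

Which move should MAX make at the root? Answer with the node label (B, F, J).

C (MAX): max(12, 16, 4) = 16
D (MAX): max(9, 17, 4) = 17
E (MAX): max(1, 5, 16) = 16
B (MIN): min(16, 17, 16) = 16
G (MAX): max(6, 5, 6) = 6
H (MAX): max(7, 20, 13) = 20
I (MAX): max(18, 3, 18) = 18
F (MIN): min(6, 20, 18) = 6
K (MAX): max(19, 1, 3) = 19
J (MIN): min(19, 19, 8) = 8
Root (MAX): max(16, 6, 8) = 16
MAX picks the child with the highest value: B (value 16).

B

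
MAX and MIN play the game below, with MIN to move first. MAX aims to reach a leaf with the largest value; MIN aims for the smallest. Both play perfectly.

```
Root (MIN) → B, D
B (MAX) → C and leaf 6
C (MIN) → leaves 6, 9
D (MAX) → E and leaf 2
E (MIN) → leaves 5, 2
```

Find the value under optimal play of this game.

C (MIN): min(6, 9) = 6
B (MAX): max(6, 6) = 6
E (MIN): min(5, 2) = 2
D (MAX): max(2, 2) = 2
Root (MIN): min(6, 2) = 2

2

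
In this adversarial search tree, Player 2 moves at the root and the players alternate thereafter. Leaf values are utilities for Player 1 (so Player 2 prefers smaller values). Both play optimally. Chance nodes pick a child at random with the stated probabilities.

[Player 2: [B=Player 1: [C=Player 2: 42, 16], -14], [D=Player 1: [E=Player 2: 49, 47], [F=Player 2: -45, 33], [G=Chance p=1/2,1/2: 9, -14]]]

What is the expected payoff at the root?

16

C (Player 2): min(42, 16) = 16
B (Player 1): max(16, -14) = 16
E (Player 2): min(49, 47) = 47
F (Player 2): min(-45, 33) = -45
G (Chance): 1/2·9 + 1/2·-14 = -2.5
D (Player 1): max(47, -45, -2.5) = 47
Root (Player 2): min(16, 47) = 16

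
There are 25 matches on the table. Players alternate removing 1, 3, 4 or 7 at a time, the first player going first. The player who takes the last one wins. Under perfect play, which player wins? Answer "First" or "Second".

W/L table (W = player to move can force a win):
i:   0  1  2  3  4  5  6  7  8  9 10 11 12 13 14 15 16 17 18 19 20 21 22 23 24 25
     L  W  L  W  W  W  W  W  L  W  L  W  W  W  W  W  L  W  L  W  W  W  W  W  L  W
Position 25 is W, so the first player wins.

First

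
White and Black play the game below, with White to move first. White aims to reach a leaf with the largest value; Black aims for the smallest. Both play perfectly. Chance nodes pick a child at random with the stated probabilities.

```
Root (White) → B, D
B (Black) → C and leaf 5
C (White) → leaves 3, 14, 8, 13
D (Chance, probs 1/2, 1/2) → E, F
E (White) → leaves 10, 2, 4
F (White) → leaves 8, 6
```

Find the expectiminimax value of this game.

9

C (White): max(3, 14, 8, 13) = 14
B (Black): min(14, 5) = 5
E (White): max(10, 2, 4) = 10
F (White): max(8, 6) = 8
D (Chance): 1/2·10 + 1/2·8 = 9
Root (White): max(5, 9) = 9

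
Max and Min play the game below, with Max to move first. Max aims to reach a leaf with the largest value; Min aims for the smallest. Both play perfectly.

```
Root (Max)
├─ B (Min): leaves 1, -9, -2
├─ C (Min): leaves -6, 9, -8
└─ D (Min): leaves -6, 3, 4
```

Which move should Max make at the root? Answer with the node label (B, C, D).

D

B (Min): min(1, -9, -2) = -9
C (Min): min(-6, 9, -8) = -8
D (Min): min(-6, 3, 4) = -6
Root (Max): max(-9, -8, -6) = -6
Max picks the child with the highest value: D (value -6).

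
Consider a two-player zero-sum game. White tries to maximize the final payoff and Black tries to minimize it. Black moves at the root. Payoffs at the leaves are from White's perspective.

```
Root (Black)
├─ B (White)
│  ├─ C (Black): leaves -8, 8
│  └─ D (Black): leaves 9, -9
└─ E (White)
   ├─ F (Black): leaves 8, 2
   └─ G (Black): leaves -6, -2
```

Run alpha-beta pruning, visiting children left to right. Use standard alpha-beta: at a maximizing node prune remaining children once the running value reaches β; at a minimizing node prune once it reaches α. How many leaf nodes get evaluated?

6

C [α=-∞,β=+∞]: v=-8
D [α=-8,β=+∞]: v=-9
B [α=-∞,β=+∞]: v=-8
F [α=-∞,β=-8]: v=2
E [α=-∞,β=-8]: v=2 after child 1 ≥ β → β-cutoff, skip 1
Root [α=-∞,β=+∞]: v=-8
Leaves evaluated: 6 of 8.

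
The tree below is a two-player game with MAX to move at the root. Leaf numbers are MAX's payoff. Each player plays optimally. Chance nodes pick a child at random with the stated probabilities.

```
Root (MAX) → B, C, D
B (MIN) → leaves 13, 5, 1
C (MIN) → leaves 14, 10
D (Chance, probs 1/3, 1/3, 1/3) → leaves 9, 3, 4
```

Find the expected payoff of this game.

B (MIN): min(13, 5, 1) = 1
C (MIN): min(14, 10) = 10
D (Chance): 1/3·9 + 1/3·3 + 1/3·4 = 5.33
Root (MAX): max(1, 10, 5.33) = 10

10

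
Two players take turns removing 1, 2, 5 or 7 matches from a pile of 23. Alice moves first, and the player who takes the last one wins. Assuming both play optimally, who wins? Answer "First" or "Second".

i:   0  1  2  3  4  5  6  7  8  9 10 11 12 13 14 15 16 17 18 19 20 21 22 23
     L  W  W  L  W  W  L  W  W  L  W  W  L  W  W  L  W  W  L  W  W  L  W  W
Position 23 is W, so the first player wins.

First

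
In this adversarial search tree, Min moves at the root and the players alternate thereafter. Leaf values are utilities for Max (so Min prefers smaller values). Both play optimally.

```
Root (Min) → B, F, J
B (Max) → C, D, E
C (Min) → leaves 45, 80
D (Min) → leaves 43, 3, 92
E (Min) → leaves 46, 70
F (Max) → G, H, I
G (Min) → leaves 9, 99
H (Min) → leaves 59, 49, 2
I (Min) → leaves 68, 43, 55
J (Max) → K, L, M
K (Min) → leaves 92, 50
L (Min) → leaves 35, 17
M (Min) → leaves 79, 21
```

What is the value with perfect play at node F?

G: min(9, 99) = 9
H: min(59, 49, 2) = 2
I: min(68, 43, 55) = 43
F: max(9, 2, 43) = 43

43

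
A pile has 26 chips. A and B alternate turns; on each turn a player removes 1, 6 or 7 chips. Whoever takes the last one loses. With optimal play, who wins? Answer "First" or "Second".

First

i:   0  1  2  3  4  5  6  7  8  9 10 11 12 13 14 15 16 17 18 19 20 21 22 23 24 25 26
     W  L  W  L  W  L  W  W  W  W  W  W  W  L  W  L  W  L  W  W  W  W  W  W  W  L  W
Position 26 is W, so the first player wins.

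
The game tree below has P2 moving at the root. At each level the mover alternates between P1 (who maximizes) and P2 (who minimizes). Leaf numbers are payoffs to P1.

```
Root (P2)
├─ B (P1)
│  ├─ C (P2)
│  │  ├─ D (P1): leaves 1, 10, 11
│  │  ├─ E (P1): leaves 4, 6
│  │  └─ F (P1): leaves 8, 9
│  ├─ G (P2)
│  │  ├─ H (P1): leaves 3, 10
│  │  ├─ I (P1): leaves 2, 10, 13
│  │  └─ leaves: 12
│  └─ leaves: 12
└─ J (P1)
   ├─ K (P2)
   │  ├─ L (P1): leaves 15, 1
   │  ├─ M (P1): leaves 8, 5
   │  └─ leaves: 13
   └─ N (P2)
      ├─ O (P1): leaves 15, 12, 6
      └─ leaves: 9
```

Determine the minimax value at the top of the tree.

D (P1): max(1, 10, 11) = 11
E (P1): max(4, 6) = 6
F (P1): max(8, 9) = 9
C (P2): min(11, 6, 9) = 6
H (P1): max(3, 10) = 10
I (P1): max(2, 10, 13) = 13
G (P2): min(10, 13, 12) = 10
B (P1): max(6, 10, 12) = 12
L (P1): max(15, 1) = 15
M (P1): max(8, 5) = 8
K (P2): min(15, 8, 13) = 8
O (P1): max(15, 12, 6) = 15
N (P2): min(15, 9) = 9
J (P1): max(8, 9) = 9
Root (P2): min(12, 9) = 9

9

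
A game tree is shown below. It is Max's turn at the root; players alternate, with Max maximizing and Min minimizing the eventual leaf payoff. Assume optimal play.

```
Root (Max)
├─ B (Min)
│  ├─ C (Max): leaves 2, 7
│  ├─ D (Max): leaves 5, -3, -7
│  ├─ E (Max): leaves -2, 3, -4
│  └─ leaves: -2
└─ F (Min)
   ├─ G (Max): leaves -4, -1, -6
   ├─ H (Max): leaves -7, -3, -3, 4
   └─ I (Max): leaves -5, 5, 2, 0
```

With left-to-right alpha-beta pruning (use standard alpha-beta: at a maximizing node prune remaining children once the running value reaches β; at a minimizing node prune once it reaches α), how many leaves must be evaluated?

C [α=-∞,β=+∞]: v=7
D [α=-∞,β=7]: v=5
E [α=-∞,β=5]: v=3
B [α=-∞,β=+∞]: v=-2
G [α=-2,β=+∞]: v=-1
H [α=-2,β=-1]: v=4
I [α=-2,β=-1]: v=5 after child 2 ≥ β → β-cutoff, skip 2
F [α=-2,β=+∞]: v=-1
Root [α=-∞,β=+∞]: v=-1
Leaves evaluated: 18 of 20.

18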